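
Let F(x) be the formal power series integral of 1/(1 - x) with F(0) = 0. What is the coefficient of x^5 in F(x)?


1/(1 - x) = sum_{k>=0} x^k. Integrating termwise and using F(0) = 0 gives
F(x) = sum_{k>=0} x^(k+1) / (k+1) = sum_{m>=1} x^m / m = -ln(1 - x).
So the coefficient of x^5 is 1/5 = 1/5.

1/5


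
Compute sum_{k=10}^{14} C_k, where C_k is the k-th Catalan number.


C_10 through C_14: 16796, 58786, 208012, 742900, 2674440
Sum = 16796 + 58786 + 208012 + 742900 + 2674440
= 3700934

3700934


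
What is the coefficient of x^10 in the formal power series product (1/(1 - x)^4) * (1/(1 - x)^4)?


Combine the factors: (1/(1 - x)^4) * (1/(1 - x)^4) = 1/(1 - x)^8.
Then use 1/(1 - x)^r = sum_{k>=0} C(k + r - 1, r - 1) x^k with r = 8 and k = 10:
C(17, 7) = 19448.

19448


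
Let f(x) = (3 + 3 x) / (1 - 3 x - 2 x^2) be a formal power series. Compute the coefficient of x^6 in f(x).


Write f(x) = sum_{k>=0} a_k x^k. Multiplying both sides by 1 - 3 x - 2 x^2 gives
(1 - 3 x - 2 x^2) sum_{k>=0} a_k x^k = 3 + 3 x.
Matching coefficients:
 x^0: a_0 = 3
 x^1: a_1 - 3 a_0 = 3  =>  a_1 = 3*3 + 3 = 12
 x^k (k >= 2): a_k = 3 a_{k-1} + 2 a_{k-2}.
Iterating: a_2 = 42, a_3 = 150, a_4 = 534, a_5 = 1902, a_6 = 6774.
So the coefficient of x^6 is 6774.

6774


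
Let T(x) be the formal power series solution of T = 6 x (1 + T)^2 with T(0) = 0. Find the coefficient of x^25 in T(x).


Apply the Lagrange inversion formula: if T = 6 x * phi(T) with phi(t) = (1 + t)^2, then [x^n] T = 6^n * (1/n) [t^(n-1)] phi(t)^n = 6^n * (1/n) [t^(n-1)] (1 + t)^(2n) = 6^n * (1/n) C(2n, n-1).
Using the identity C(2n, n-1) = C(2n, n) * n / (n+1), the unscaled factor equals C(2n, n) / (n+1) = C_n, the n-th Catalan number.
For n = 25: C_25 = C(50, 25) / 26 = 126410606437752/26 = 4861946401452.
With the 6^25 = 28430288029929701376 factor, the coefficient is 28430288029929701376 * 4861946401452 = 138226536579360582077576172797952.

138226536579360582077576172797952


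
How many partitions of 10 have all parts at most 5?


Using the generating function (1-x)^(-1)(1-x^2)^(-1)...(1-x^5)^(-1),
the coefficient of x^10 counts these restricted partitions.
Result = 30

30


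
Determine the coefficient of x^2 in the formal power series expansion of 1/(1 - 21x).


The geometric series identity gives 1/(1 - c x) = sum_{k>=0} c^k x^k, so the coefficient of x^k is c^k.
Here c = 21 and k = 2.
Computing: 21^2 = 441

441


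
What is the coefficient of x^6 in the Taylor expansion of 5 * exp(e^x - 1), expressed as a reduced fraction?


exp(e^x - 1) = sum_{k>=0} Bell_k x^k / k!, where Bell_k is the k-th Bell number.
So the coefficient of x^6 is 5 * Bell_6 / 6!.
Computing: Bell_6 = 203 and 6! = 720, giving
5 * 203/720 = 203/144.

203/144


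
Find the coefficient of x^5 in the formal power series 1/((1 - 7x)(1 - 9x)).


By partial fractions or Cauchy convolution:
The coefficient equals sum_{k=0}^{5} 7^k * 9^(5-k).
= 206896

206896


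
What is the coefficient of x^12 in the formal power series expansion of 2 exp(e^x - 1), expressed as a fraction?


exp(e^x - 1) is the exponential generating function for the Bell numbers Bell_k: exp(e^x - 1) = sum_{k>=0} Bell_k x^k / k!.
So the coefficient of x^12 in 2 exp(e^x - 1) is 2 Bell_12 / 12!.
Computing: Bell_12 = 4213597 and 12! = 479001600, giving
2 * 4213597/479001600 = 4213597/239500800.

4213597/239500800


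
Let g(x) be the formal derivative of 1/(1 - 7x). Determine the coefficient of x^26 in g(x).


Differentiate termwise: d/dx sum_{k>=0} 7^k x^k = sum_{k>=1} k 7^k x^(k-1) = sum_{j>=0} (j+1) 7^(j+1) x^j.
Equivalently, d/dx [1/(1 - 7x)] = 7/(1 - 7x)^2.
For j = 26: 27 * 7^27 = 27 * 65712362363534280139543 = 1774233783815425563767661.

1774233783815425563767661


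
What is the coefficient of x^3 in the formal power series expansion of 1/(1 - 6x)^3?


The general identity 1/(1 - c x)^r = sum_{k>=0} c^k C(k + r - 1, r - 1) x^k follows by substituting y = c x into 1/(1 - y)^r = sum_{k>=0} C(k + r - 1, r - 1) y^k.
For c = 6, r = 3, k = 3:
6^3 * C(5, 2) = 216 * 10 = 2160.

2160


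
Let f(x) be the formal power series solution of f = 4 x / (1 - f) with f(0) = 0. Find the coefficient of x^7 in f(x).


Apply Lagrange inversion: f = 4 x * phi(f) with phi(t) = 1/(1 - t), so
[x^n] f = 4^n * (1/n) [t^(n-1)] phi(t)^n = 4^n * (1/n) [t^(n-1)] (1 - t)^(-n) = 4^n * (1/n) C(2n - 2, n - 1) = 4^n * C_{n-1}.
For n = 7: C_6 = C(12, 6) / 7 = 924/7 = 132.
With the 4^7 = 16384 factor, the coefficient is 16384 * 132 = 2162688.

2162688


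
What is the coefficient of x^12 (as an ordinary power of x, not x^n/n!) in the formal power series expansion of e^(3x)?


The exponential series is e^y = sum_{k>=0} y^k / k!. Substituting y = 3x gives
e^(3x) = sum_{k>=0} 3^k x^k / k!.
So the coefficient of x^n is a^n/n! with a = 3, n = 12:
3^12 / 12! = 531441/479001600 = 2187/1971200

2187/1971200


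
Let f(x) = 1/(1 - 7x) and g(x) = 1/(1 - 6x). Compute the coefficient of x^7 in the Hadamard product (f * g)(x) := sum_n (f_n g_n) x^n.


f has coefficients f_k = 7^k and g has coefficients g_k = 6^k, so the Hadamard product has coefficient (f*g)_k = 7^k * 6^k = 42^k.
For k = 7: 42^7 = 230539333248.

230539333248


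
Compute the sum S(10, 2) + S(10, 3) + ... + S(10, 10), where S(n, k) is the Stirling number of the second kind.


By definition, S(n, k) counts partitions of an n-set into exactly k nonempty blocks.
Computing row n = 10 for k = 2..10:
S(10, k): 511, 9330, 34105, 42525, 22827, 5880, 750, 45, 1
Sum = 115974.

115974


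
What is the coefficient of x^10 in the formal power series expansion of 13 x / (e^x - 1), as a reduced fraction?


The exponential generating function for Bernoulli numbers is
x / (e^x - 1) = sum_{k>=0} B_k x^k / k!.
So the coefficient of x^10 in 13 x / (e^x - 1) is 13 B_10 / 10!.
Computing: B_10 = 5/66, 10! = 3628800, giving
13 * 5/66 / 3628800 = 13/47900160.

13/47900160


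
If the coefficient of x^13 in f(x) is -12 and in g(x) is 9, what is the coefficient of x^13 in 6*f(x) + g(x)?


Scalar multiplication scales coefficients: 6 * -12 = -72.
Then add the g coefficient: -72 + 9
= -63

-63


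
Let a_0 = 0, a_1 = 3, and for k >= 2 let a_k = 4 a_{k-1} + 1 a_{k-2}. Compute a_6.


Iterating the recurrence forward:
a_0 = 0
a_1 = 3
a_2 = 4*3 + 1*0 = 12
a_3 = 4*12 + 1*3 = 51
a_4 = 4*51 + 1*12 = 216
a_5 = 4*216 + 1*51 = 915
a_6 = 4*915 + 1*216 = 3876
So a_6 = 3876.

3876


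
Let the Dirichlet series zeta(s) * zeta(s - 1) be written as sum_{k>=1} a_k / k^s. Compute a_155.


Convolution gives a_k = sum_{d | k} d * 1 = sum_{d | k} d = sigma(k), the sum of positive divisors of k.
For k = 155, the divisors are 1, 5, 31, 155, so
sigma(155) = 1 + 5 + 31 + 155 = 192.

192


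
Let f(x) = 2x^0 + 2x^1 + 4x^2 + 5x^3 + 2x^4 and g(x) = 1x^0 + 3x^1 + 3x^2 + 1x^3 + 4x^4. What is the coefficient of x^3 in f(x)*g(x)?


Cauchy product at x^3:
2*1 + 2*3 + 4*3 + 5*1
= 25

25


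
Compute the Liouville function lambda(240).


The Liouville function is lambda(k) = (-1)^Omega(k), where Omega(k) counts the prime factors of k with multiplicity.
Factoring: 240 = 2 * 2 * 2 * 2 * 3 * 5, so Omega(240) = 6.
lambda(240) = (-1)^6 = 1.

1


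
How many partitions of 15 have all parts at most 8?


Using the generating function (1-x)^(-1)(1-x^2)^(-1)...(1-x^8)^(-1),
the coefficient of x^15 counts these restricted partitions.
Result = 146

146


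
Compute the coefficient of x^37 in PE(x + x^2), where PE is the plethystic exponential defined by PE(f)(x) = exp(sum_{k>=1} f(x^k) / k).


With f(x) = x + x^2, the exponent is sum_{k>=1} (x^k + x^(2k)) / k = -ln(1 - x) - ln(1 - x^2). Exponentiating:
PE(x + x^2) = 1 / ((1 - x)(1 - x^2)).
This is the generating function for partitions of n into parts of size 1 or 2. The number of 2's can be any j in 0..18, and the rest are 1's, so
[x^37] = floor(37/2) + 1 = 19.

19


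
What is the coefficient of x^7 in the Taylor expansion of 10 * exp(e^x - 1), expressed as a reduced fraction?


exp(e^x - 1) = sum_{k>=0} Bell_k x^k / k!, where Bell_k is the k-th Bell number.
So the coefficient of x^7 is 10 * Bell_7 / 7!.
Computing: Bell_7 = 877 and 7! = 5040, giving
10 * 877/5040 = 877/504.

877/504


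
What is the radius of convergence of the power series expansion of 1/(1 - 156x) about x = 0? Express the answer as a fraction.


Expanding 1/(1 - 156x) = sum_{k>=0} 156^k x^k, the series converges when |156x| < 1, i.e., |x| < 1/156.
So the radius of convergence is 1/156 = 1/156.

1/156


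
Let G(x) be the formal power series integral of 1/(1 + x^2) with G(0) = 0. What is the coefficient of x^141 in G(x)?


1/(1 + x^2) = sum_{j>=0} (-1)^j x^(2j). Integrating termwise with G(0) = 0:
G(x) = sum_{j>=0} (-1)^j x^(2j+1) / (2j+1) = arctan(x).
Only odd powers are nonzero. For x^141 write 141 = 2*70 + 1, giving
(-1)^70 / 141 = 1/141 = 1/141.

1/141


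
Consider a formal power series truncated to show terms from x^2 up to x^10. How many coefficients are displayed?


From x^2 to x^10 inclusive, the count is 10 - 2 + 1 = 9.

9


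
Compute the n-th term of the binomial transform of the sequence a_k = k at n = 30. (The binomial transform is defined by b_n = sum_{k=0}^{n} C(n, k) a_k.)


With a_k = k, b_n = sum_{k=0}^{n} C(n, k) k. Using k * C(n, k) = n * C(n-1, k-1) gives b_n = n * sum_{k>=1} C(n-1, k-1) = n * 2^(n-1).
For n = 30: 30 * 2^29 = 30 * 536870912 = 16106127360.

16106127360


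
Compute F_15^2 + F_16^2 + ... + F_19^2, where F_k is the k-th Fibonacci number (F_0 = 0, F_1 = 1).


There is a standard identity sum_{k=0}^{N} F_k^2 = F_N * F_{N+1} (proved inductively from the telescoping relation F_k^2 = F_k F_{k+1} - F_{k-1} F_k). Then
sum_{k=15}^{19} F_k^2 = F_19 F_20 - F_14 F_15.
Computing: F_19 = 4181, F_20 = 6765, F_14 = 377, F_15 = 610.
Sum = 4181 * 6765 - 377 * 610 = 28054495.

28054495


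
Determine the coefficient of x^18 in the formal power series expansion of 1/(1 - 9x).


The geometric series identity gives 1/(1 - c x) = sum_{k>=0} c^k x^k, so the coefficient of x^k is c^k.
Here c = 9 and k = 18.
Computing: 9^18 = 150094635296999121

150094635296999121


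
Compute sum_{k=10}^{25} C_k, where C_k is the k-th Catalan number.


C_10 through C_25: 16796, 58786, 208012, 742900, 2674440, 9694845, 35357670, 129644790, 477638700, 1767263190, 6564120420, 24466267020, 91482563640, 343059613650, 1289904147324, 4861946401452
Sum = 16796 + 58786 + 208012 + 742900 + 2674440 + 9694845 + 35357670 + 129644790 + 477638700 + 1767263190 + 6564120420 + 24466267020 + 91482563640 + 343059613650 + 1289904147324 + 4861946401452
= 6619846413635

6619846413635


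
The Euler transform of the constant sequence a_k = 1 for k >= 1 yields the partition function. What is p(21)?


The Euler transform converts the sequence a_k = 1 into the number of integer partitions.
Using the recurrence or dynamic programming:
p(21) = 792

792


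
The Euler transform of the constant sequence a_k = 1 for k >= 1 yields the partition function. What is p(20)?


The Euler transform converts the sequence a_k = 1 into the number of integer partitions.
Using the recurrence or dynamic programming:
p(20) = 627

627


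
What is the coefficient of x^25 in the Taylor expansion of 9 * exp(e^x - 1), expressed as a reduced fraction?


exp(e^x - 1) = sum_{k>=0} Bell_k x^k / k!, where Bell_k is the k-th Bell number.
So the coefficient of x^25 is 9 * Bell_25 / 25!.
Computing: Bell_25 = 4638590332229999353 and 25! = 15511210043330985984000000, giving
9 * 4638590332229999353/15511210043330985984000000 = 356814640940769181/132574444814794752000000.

356814640940769181/132574444814794752000000


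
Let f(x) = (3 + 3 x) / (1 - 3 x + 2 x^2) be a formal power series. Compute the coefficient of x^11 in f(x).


Write f(x) = sum_{k>=0} a_k x^k. Multiplying both sides by 1 - 3 x + 2 x^2 gives
(1 - 3 x + 2 x^2) sum_{k>=0} a_k x^k = 3 + 3 x.
Matching coefficients:
 x^0: a_0 = 3
 x^1: a_1 - 3 a_0 = 3  =>  a_1 = 3*3 + 3 = 12
 x^k (k >= 2): a_k = 3 a_{k-1} - 2 a_{k-2}.
Iterating: a_2 = 30, a_3 = 66, a_4 = 138, a_5 = 282, a_6 = 570, a_7 = 1146, a_8 = 2298, a_9 = 4602, a_10 = 9210, a_11 = 18426.
So the coefficient of x^11 is 18426.

18426


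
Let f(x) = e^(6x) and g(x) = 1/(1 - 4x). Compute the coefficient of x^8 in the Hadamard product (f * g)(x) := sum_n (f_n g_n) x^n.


Expanding: f_k = 6^k/k! (from e^(6x)) and g_k = 4^k (from 1/(1 - 4x)). So the Hadamard coefficient (f * g)_k = 6^k 4^k / k! = (24)^k / k!.
For k = 8: 24^8/8! = 110075314176/40320 = 95551488/35.

95551488/35


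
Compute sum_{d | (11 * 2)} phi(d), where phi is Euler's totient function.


First, 11 * 2 = 22. One classical identity is sum_{d | n} phi(d) = n (each k in [1, n] has a unique gcd with n, and among the k's with gcd(k, n) = n/d there are phi(d) of them). So the sum equals 22. We also verify directly:
Divisors of 22: 1, 2, 11, 22.
phi values: 1, 1, 10, 10.
Sum = 22.

22


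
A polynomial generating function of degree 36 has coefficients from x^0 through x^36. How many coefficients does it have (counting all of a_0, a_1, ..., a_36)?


A polynomial of degree 36 takes the form a_0 + a_1 x + ... + a_36 x^36.
The number of coefficients is 36 + 1 = 37.

37


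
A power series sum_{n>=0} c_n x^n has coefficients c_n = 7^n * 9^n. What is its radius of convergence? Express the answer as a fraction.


By the root test (Cauchy-Hadamard), the radius is R = 1 / limsup_n |c_n|^(1/n).
Here |c_n|^(1/n) = (7^n * 9^n)^(1/n) = 7 * 9 = 63 for all n.
So R = 1/63 = 1/63.

1/63


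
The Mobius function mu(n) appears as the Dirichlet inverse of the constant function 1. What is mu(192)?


192 has a squared prime factor, so mu(192) = 0.
Factorization reveals a repeated prime.

0


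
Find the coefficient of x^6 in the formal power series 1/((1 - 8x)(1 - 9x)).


By partial fractions or Cauchy convolution:
The coefficient equals sum_{k=0}^{6} 8^k * 9^(6-k).
= 2685817

2685817


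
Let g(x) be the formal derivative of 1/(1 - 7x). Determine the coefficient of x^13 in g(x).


Differentiate termwise: d/dx sum_{k>=0} 7^k x^k = sum_{k>=1} k 7^k x^(k-1) = sum_{j>=0} (j+1) 7^(j+1) x^j.
Equivalently, d/dx [1/(1 - 7x)] = 7/(1 - 7x)^2.
For j = 13: 14 * 7^14 = 14 * 678223072849 = 9495123019886.

9495123019886


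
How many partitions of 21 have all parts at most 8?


Using the generating function (1-x)^(-1)(1-x^2)^(-1)...(1-x^8)^(-1),
the coefficient of x^21 counts these restricted partitions.
Result = 525

525


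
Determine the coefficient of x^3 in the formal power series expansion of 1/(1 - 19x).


The geometric series identity gives 1/(1 - c x) = sum_{k>=0} c^k x^k, so the coefficient of x^k is c^k.
Here c = 19 and k = 3.
Computing: 19^3 = 6859

6859


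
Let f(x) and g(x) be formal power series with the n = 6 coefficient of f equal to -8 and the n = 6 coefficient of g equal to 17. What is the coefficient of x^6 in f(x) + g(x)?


Addition of formal power series is termwise.
The coefficient of x^6 in f + g = -8 + 17
= 9

9


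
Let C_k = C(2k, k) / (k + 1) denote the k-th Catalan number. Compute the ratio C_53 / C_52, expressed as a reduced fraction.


Using C_k = (2k)! / (k! (k+1)!), the ratio C_{k+1}/C_k simplifies to
C_{k+1}/C_k = [(2k+2)! / ((k+1)! (k+2)!)] * [k! (k+1)! / (2k)!]
 = (2k+2)(2k+1) / ((k+1)(k+2)) = 2(2k+1) / (k+2).
For k = 52: 2(2*52 + 1) / (52 + 2) = 210/54 = 35/9.

35/9


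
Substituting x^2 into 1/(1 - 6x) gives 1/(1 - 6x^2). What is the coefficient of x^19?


Since 1/(1 - 6x^2) only has even powers of x,
the coefficient of x^19 (odd) is 0.

0


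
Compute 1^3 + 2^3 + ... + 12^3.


This power sum has a closed form given by Faulhaber's formula
sum_{k=1}^{m} k^p = (1 / (p + 1)) * sum_{j=0}^{p} C(p + 1, j) B_j m^(p + 1 - j),
but for small m direct computation is fastest:
1 + 8 + 27 + 64 + 125 + 216 + 343 + 512 + 729 + 1000 + 1331 + 1728 = 6084.

6084


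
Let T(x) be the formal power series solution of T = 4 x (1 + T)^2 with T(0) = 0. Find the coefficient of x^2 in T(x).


Apply the Lagrange inversion formula: if T = 4 x * phi(T) with phi(t) = (1 + t)^2, then [x^n] T = 4^n * (1/n) [t^(n-1)] phi(t)^n = 4^n * (1/n) [t^(n-1)] (1 + t)^(2n) = 4^n * (1/n) C(2n, n-1).
Using the identity C(2n, n-1) = C(2n, n) * n / (n+1), the unscaled factor equals C(2n, n) / (n+1) = C_n, the n-th Catalan number.
For n = 2: C_2 = C(4, 2) / 3 = 6/3 = 2.
With the 4^2 = 16 factor, the coefficient is 16 * 2 = 32.

32


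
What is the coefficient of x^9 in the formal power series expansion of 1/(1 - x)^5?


The expansion 1/(1 - x)^r = sum_{k>=0} C(k + r - 1, r - 1) x^k follows from the multiset / negative-binomial theorem (or from repeated differentiation of the geometric series).
For r = 5 and k = 9:
C(13, 4) = 6227020800 / (24 * 362880) = 715.

715


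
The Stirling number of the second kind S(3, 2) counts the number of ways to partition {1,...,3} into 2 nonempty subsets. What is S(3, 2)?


Using the explicit formula S(n,k) = (1/k!) sum_{j=0}^{k} (-1)^(k-j) C(k,j) j^n:
S(3, 2) = 3
Equivalently, S(n,k) is n! times the coefficient of x^n in the EGF (e^x - 1)^k / k!.

3


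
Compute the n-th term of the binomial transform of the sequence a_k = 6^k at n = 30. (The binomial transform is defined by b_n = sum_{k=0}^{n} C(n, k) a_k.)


With a_k = 6^k, b_n = sum_{k=0}^{n} C(n, k) 6^k = (1 + 6)^n by the binomial theorem.
For n = 30: (1 + 6)^30 = 7^30 = 22539340290692258087863249.

22539340290692258087863249


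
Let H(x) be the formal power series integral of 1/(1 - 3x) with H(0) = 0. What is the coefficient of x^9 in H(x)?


1/(1 - 3x) = sum_{k>=0} 3^k x^k. Integrating termwise with H(0) = 0:
H(x) = sum_{k>=0} 3^k x^(k+1) / (k+1) = sum_{m>=1} 3^(m-1) x^m / m.
For m = 9: 3^8/9 = 6561/9 = 729.

729


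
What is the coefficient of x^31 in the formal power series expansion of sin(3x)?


The Maclaurin series is sin(t) = sum_{k>=0} (-1)^k t^(2k+1) / (2k+1)!, so substituting t = 3x, only odd powers of x are nonzero, with coefficient of x^(2k+1) equal to (-1)^k 3^(2k+1) / (2k+1)!.
Write 31 = 2*15 + 1, giving the coefficient (-1)^15 * 3^31 / 31! = -617673396283947/8222838654177922817725562880000000 = -129140163/1719191291889603051520000000.

-129140163/1719191291889603051520000000


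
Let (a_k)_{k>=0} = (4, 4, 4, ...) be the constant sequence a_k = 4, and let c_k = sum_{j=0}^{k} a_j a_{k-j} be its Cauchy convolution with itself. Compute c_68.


Since a_j = 4 for all j >= 0, the convolution sum becomes
c_k = sum_{j=0}^{k} 4 * 4 = 16 * (k + 1).
Equivalently, the generating function of (a_k) is 4/(1 - x) and its square is 16/(1 - x)^2 = sum_{k>=0} 16(k + 1) x^k.
For k = 68: 16 * 69 = 1104.

1104


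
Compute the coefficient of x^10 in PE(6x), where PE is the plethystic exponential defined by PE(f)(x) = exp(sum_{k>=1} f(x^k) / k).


With f(x) = 6x, the exponent is sum_{k>=1} 6 x^k / k = 6 * (-ln(1 - x)). Exponentiating:
PE(6x) = exp(-6 ln(1 - x)) = 1/(1 - x)^6.
By the negative binomial expansion, [x^n] 1/(1 - x)^6 = C(n + 5, 5).
For n = 10: C(15, 5) = 3003.

3003


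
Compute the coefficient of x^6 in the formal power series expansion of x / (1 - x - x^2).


Let f(x) = sum_{k>=0} a_k x^k. Multiplying f(x) * (1 - x - x^2) = x and matching coefficients gives a_0 = 0, a_1 = 1, and a_k = a_{k-1} + a_{k-2} for k >= 2. These are the Fibonacci numbers F_k.
Iterating from F_0 = 0, F_1 = 1:
F_0=0, F_1=1, F_2=1, F_3=2, F_4=3, F_5=5, F_6=8
F_6 = 8.

8


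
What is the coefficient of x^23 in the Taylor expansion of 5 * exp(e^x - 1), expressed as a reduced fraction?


exp(e^x - 1) = sum_{k>=0} Bell_k x^k / k!, where Bell_k is the k-th Bell number.
So the coefficient of x^23 is 5 * Bell_23 / 23!.
Computing: Bell_23 = 44152005855084346 and 23! = 25852016738884976640000, giving
5 * 44152005855084346/25852016738884976640000 = 22076002927542173/2585201673888497664000.

22076002927542173/2585201673888497664000


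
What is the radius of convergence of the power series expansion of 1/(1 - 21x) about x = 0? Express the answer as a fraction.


Expanding 1/(1 - 21x) = sum_{k>=0} 21^k x^k, the series converges when |21x| < 1, i.e., |x| < 1/21.
So the radius of convergence is 1/21 = 1/21.

1/21


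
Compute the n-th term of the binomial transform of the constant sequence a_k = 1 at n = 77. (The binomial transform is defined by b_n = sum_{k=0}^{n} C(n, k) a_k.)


With a_k = 1 for all k, b_n = sum_{k=0}^{n} C(n, k) = 2^n by the binomial theorem.
For n = 77: 2^77 = 151115727451828646838272.

151115727451828646838272


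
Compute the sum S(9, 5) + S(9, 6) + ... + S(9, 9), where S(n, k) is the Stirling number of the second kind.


By definition, S(n, k) counts partitions of an n-set into exactly k nonempty blocks.
Computing row n = 9 for k = 5..9:
S(9, k): 6951, 2646, 462, 36, 1
Sum = 10096.

10096


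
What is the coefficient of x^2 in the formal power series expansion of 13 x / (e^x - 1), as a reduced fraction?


The exponential generating function for Bernoulli numbers is
x / (e^x - 1) = sum_{k>=0} B_k x^k / k!.
So the coefficient of x^2 in 13 x / (e^x - 1) is 13 B_2 / 2!.
Computing: B_2 = 1/6, 2! = 2, giving
13 * 1/6 / 2 = 13/12.

13/12


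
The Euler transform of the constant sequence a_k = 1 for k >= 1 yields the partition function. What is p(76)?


The Euler transform converts the sequence a_k = 1 into the number of integer partitions.
Using the recurrence or dynamic programming:
p(76) = 9289091

9289091


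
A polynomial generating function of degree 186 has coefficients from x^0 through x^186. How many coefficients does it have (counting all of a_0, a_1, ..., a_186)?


A polynomial of degree 186 takes the form a_0 + a_1 x + ... + a_186 x^186.
The number of coefficients is 186 + 1 = 187.

187


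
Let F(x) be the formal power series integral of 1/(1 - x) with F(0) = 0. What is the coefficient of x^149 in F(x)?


1/(1 - x) = sum_{k>=0} x^k. Integrating termwise and using F(0) = 0 gives
F(x) = sum_{k>=0} x^(k+1) / (k+1) = sum_{m>=1} x^m / m = -ln(1 - x).
So the coefficient of x^149 is 1/149 = 1/149.

1/149


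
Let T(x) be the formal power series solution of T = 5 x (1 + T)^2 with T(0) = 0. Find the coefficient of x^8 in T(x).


Apply the Lagrange inversion formula: if T = 5 x * phi(T) with phi(t) = (1 + t)^2, then [x^n] T = 5^n * (1/n) [t^(n-1)] phi(t)^n = 5^n * (1/n) [t^(n-1)] (1 + t)^(2n) = 5^n * (1/n) C(2n, n-1).
Using the identity C(2n, n-1) = C(2n, n) * n / (n+1), the unscaled factor equals C(2n, n) / (n+1) = C_n, the n-th Catalan number.
For n = 8: C_8 = C(16, 8) / 9 = 12870/9 = 1430.
With the 5^8 = 390625 factor, the coefficient is 390625 * 1430 = 558593750.

558593750


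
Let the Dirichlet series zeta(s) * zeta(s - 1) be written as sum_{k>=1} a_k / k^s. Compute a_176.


Convolution gives a_k = sum_{d | k} d * 1 = sum_{d | k} d = sigma(k), the sum of positive divisors of k.
For k = 176, the divisors are 1, 2, 4, 8, 11, 16, 22, 44, 88, 176, so
sigma(176) = 1 + 2 + 4 + 8 + 11 + 16 + 22 + 44 + 88 + 176 = 372.

372


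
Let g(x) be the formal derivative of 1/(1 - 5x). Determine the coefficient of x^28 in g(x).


Differentiate termwise: d/dx sum_{k>=0} 5^k x^k = sum_{k>=1} k 5^k x^(k-1) = sum_{j>=0} (j+1) 5^(j+1) x^j.
Equivalently, d/dx [1/(1 - 5x)] = 5/(1 - 5x)^2.
For j = 28: 29 * 5^29 = 29 * 186264514923095703125 = 5401670932769775390625.

5401670932769775390625


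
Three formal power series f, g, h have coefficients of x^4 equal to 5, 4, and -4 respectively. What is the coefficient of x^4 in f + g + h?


Series addition is componentwise:
5 + 4 + -4
= 5

5


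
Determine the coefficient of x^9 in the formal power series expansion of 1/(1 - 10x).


The geometric series identity gives 1/(1 - c x) = sum_{k>=0} c^k x^k, so the coefficient of x^k is c^k.
Here c = 10 and k = 9.
Computing: 10^9 = 1000000000

1000000000


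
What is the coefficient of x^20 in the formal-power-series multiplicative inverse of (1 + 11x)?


The inverse is 1/(1 + 11x). Apply the geometric identity 1/(1 - y) = sum_{k>=0} y^k with y = -11x:
1/(1 + 11x) = sum_{k>=0} (-11)^k x^k.
So the coefficient of x^20 is (-11)^20 = 672749994932560009201.

672749994932560009201


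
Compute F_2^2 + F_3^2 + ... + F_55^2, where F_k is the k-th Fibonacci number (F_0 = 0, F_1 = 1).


There is a standard identity sum_{k=0}^{N} F_k^2 = F_N * F_{N+1} (proved inductively from the telescoping relation F_k^2 = F_k F_{k+1} - F_{k-1} F_k). Then
sum_{k=2}^{55} F_k^2 = F_55 F_56 - F_1 F_2.
Computing: F_55 = 139583862445, F_56 = 225851433717, F_1 = 1, F_2 = 1.
Sum = 139583862445 * 225851433717 - 1 * 1 = 31525215456959763058064.

31525215456959763058064


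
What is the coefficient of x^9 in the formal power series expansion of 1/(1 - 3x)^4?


The general identity 1/(1 - c x)^r = sum_{k>=0} c^k C(k + r - 1, r - 1) x^k follows by substituting y = c x into 1/(1 - y)^r = sum_{k>=0} C(k + r - 1, r - 1) y^k.
For c = 3, r = 4, k = 9:
3^9 * C(12, 3) = 19683 * 220 = 4330260.

4330260


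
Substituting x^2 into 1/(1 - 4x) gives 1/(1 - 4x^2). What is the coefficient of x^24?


The coefficient of x^(2m) in 1/(1 - 4x^2) is 4^m.
With n = 24 = 2*12, the coefficient is 4^12 = 16777216.

16777216


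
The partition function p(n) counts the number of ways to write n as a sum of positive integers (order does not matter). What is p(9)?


Using the generating function prod_{k>=1} 1/(1-x^k), we compute p(9).
By dynamic programming over parts 1 through 9:
p(9) = 30

30


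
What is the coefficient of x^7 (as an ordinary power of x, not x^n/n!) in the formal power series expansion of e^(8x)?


The exponential series is e^y = sum_{k>=0} y^k / k!. Substituting y = 8x gives
e^(8x) = sum_{k>=0} 8^k x^k / k!.
So the coefficient of x^n is a^n/n! with a = 8, n = 7:
8^7 / 7! = 2097152/5040 = 131072/315

131072/315


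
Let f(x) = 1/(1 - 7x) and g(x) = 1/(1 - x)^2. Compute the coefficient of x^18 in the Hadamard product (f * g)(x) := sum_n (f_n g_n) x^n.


f has coefficients f_k = 7^k. For g = 1/(1 - x)^2 the coefficient is g_k = C(k + 1, 1) = k + 1. The Hadamard coefficient is (f * g)_k = 7^k * (k + 1).
For k = 18: 7^18 * 19 = 1628413597910449 * 19 = 30939858360298531.

30939858360298531


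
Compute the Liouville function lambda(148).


The Liouville function is lambda(k) = (-1)^Omega(k), where Omega(k) counts the prime factors of k with multiplicity.
Factoring: 148 = 2 * 2 * 37, so Omega(148) = 3.
lambda(148) = (-1)^3 = -1.

-1


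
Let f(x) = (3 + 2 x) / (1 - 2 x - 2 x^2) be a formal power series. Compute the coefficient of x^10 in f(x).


Write f(x) = sum_{k>=0} a_k x^k. Multiplying both sides by 1 - 2 x - 2 x^2 gives
(1 - 2 x - 2 x^2) sum_{k>=0} a_k x^k = 3 + 2 x.
Matching coefficients:
 x^0: a_0 = 3
 x^1: a_1 - 2 a_0 = 2  =>  a_1 = 2*3 + 2 = 8
 x^k (k >= 2): a_k = 2 a_{k-1} + 2 a_{k-2}.
Iterating: a_2 = 22, a_3 = 60, a_4 = 164, a_5 = 448, a_6 = 1224, a_7 = 3344, a_8 = 9136, a_9 = 24960, a_10 = 68192.
So the coefficient of x^10 is 68192.

68192


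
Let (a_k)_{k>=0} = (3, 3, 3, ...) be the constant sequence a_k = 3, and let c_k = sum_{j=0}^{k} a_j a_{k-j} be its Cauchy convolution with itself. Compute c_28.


Since a_j = 3 for all j >= 0, the convolution sum becomes
c_k = sum_{j=0}^{k} 3 * 3 = 9 * (k + 1).
Equivalently, the generating function of (a_k) is 3/(1 - x) and its square is 9/(1 - x)^2 = sum_{k>=0} 9(k + 1) x^k.
For k = 28: 9 * 29 = 261.

261


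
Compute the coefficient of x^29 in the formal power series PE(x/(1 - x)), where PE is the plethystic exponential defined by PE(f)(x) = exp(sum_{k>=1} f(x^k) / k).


For f(x) = x/(1 - x) we have
sum_{k>=1} f(x^k) / k = sum_{k>=1} (1/k) * x^k / (1 - x^k) = sum_{k, m >= 1} x^(k m) / k,
which after exponentiating simplifies to
PE(x/(1 - x)) = prod_{k>=1} 1 / (1 - x^k).
This is the generating function for the partition function p(n), so the coefficient of x^29 is p(29).
Computing p(29) by dynamic programming over parts 1, 2, ..., 29: p(29) = 4565.

4565


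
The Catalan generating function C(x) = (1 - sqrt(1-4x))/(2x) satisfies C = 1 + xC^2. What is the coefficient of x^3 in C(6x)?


Substituting x -> 6x scales the n-th coefficient by 6^n, so [x^3] C(6x) = 6^3 * C_3.
C_3 = C(2*3, 3)/(4) = 20/4 = 5.
So 6^3 * 5 = 216 * 5 = 1080.

1080


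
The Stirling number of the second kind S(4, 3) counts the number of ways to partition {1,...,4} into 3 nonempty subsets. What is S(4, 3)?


Using the explicit formula S(n,k) = (1/k!) sum_{j=0}^{k} (-1)^(k-j) C(k,j) j^n:
S(4, 3) = 6
Equivalently, S(n,k) is n! times the coefficient of x^n in the EGF (e^x - 1)^k / k!.

6


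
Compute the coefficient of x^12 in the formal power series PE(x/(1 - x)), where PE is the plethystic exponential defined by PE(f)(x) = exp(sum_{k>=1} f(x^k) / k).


For f(x) = x/(1 - x) we have
sum_{k>=1} f(x^k) / k = sum_{k>=1} (1/k) * x^k / (1 - x^k) = sum_{k, m >= 1} x^(k m) / k,
which after exponentiating simplifies to
PE(x/(1 - x)) = prod_{k>=1} 1 / (1 - x^k).
This is the generating function for the partition function p(n), so the coefficient of x^12 is p(12).
Computing p(12) by dynamic programming over parts 1, 2, ..., 12: p(12) = 77.

77


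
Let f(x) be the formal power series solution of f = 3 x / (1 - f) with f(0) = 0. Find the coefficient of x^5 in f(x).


Apply Lagrange inversion: f = 3 x * phi(f) with phi(t) = 1/(1 - t), so
[x^n] f = 3^n * (1/n) [t^(n-1)] phi(t)^n = 3^n * (1/n) [t^(n-1)] (1 - t)^(-n) = 3^n * (1/n) C(2n - 2, n - 1) = 3^n * C_{n-1}.
For n = 5: C_4 = C(8, 4) / 5 = 70/5 = 14.
With the 3^5 = 243 factor, the coefficient is 243 * 14 = 3402.

3402


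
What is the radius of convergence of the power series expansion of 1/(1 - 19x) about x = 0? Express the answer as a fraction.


Expanding 1/(1 - 19x) = sum_{k>=0} 19^k x^k, the series converges when |19x| < 1, i.e., |x| < 1/19.
So the radius of convergence is 1/19 = 1/19.

1/19


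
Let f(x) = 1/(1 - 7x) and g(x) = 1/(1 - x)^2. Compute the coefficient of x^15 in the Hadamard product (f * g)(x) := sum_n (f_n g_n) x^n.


f has coefficients f_k = 7^k. For g = 1/(1 - x)^2 the coefficient is g_k = C(k + 1, 1) = k + 1. The Hadamard coefficient is (f * g)_k = 7^k * (k + 1).
For k = 15: 7^15 * 16 = 4747561509943 * 16 = 75960984159088.

75960984159088


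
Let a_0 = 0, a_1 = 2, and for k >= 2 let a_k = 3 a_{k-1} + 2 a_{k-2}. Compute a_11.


Iterating the recurrence forward:
a_0 = 0
a_1 = 2
a_2 = 3*2 + 2*0 = 6
a_3 = 3*6 + 2*2 = 22
a_4 = 3*22 + 2*6 = 78
a_5 = 3*78 + 2*22 = 278
a_6 = 3*278 + 2*78 = 990
a_7 = 3*990 + 2*278 = 3526
a_8 = 3*3526 + 2*990 = 12558
a_9 = 3*12558 + 2*3526 = 44726
a_10 = 3*44726 + 2*12558 = 159294
a_11 = 3*159294 + 2*44726 = 567334
So a_11 = 567334.

567334


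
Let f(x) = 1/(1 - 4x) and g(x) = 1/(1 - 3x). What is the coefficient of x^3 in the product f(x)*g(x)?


The coefficient of x^n in f*g is the Cauchy product: sum_{k=0}^{n} a^k * b^(n-k).
With a=4, b=3, n=3:
sum_{k=0}^{3} 4^k * 3^(3-k)
= 175

175


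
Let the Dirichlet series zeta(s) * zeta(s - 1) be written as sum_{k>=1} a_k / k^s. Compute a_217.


Convolution gives a_k = sum_{d | k} d * 1 = sum_{d | k} d = sigma(k), the sum of positive divisors of k.
For k = 217, the divisors are 1, 7, 31, 217, so
sigma(217) = 1 + 7 + 31 + 217 = 256.

256


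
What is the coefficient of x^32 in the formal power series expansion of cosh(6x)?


The Maclaurin series is cosh(t) = sum_{m>=0} t^(2m) / (2m)!, so substituting t = 6x, only even powers of x are nonzero, with coefficient of x^(2m) equal to 6^(2m) / (2m)!.
For x^32 the coefficient is 6^32/32! = 7958661109946400884391936/263130836933693530167218012160000000 = 774840978/25617946563506171875.

774840978/25617946563506171875


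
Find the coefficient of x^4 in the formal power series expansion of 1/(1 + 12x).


Write 1/(1 + c x) = 1/(1 - (-c) x) and apply the geometric-series identity
1/(1 - y) = sum_{k>=0} y^k to get 1/(1 + c x) = sum_{k>=0} (-c)^k x^k.
So the coefficient of x^k is (-c)^k = (-1)^k * c^k.
Here c = 12 and k = 4:
(-12)^4 = 1 * 20736 = 20736

20736


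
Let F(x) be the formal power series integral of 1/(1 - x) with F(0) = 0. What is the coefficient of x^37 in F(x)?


1/(1 - x) = sum_{k>=0} x^k. Integrating termwise and using F(0) = 0 gives
F(x) = sum_{k>=0} x^(k+1) / (k+1) = sum_{m>=1} x^m / m = -ln(1 - x).
So the coefficient of x^37 is 1/37 = 1/37.

1/37


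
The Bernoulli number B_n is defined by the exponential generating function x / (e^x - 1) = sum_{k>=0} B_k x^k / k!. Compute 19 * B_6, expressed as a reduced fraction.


Bernoulli numbers can also be computed recursively via B_0 = 1 and sum_{j=0}^{m} C(m+1, j) B_j = 0 for m >= 1. Odd-index Bernoulli numbers vanish for k >= 3.
Computing B_6 = 1/42, so 19 * B_6 = 19 * 1/42 = 19/42.

19/42


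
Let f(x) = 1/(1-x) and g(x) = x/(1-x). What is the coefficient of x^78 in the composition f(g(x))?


First simplify the composition: f(g(x)) = 1/(1 - x/(1-x)) = (1-x)/((1-x) - x) = (1-x)/(1-2x).
Now extract the coefficient. Write (1-x)/(1-2x) = 1/(1-2x) - x/(1-2x).
The coefficient of x^n in 1/(1-2x) is 2^n, and in x/(1-2x) is 2^(n-1) (for n >= 1).
So the coefficient of x^78 is 2^78 - 2^77 = 302231454903657293676544 - 151115727451828646838272 = 151115727451828646838272.

151115727451828646838272


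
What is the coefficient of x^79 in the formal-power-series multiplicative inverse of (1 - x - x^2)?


Let the inverse be f(x) = sum_{k>=0} a_k x^k. From f(x) * (1 - x - x^2) = 1 and matching coefficients:
 x^0: a_0 = 1.
 x^1: a_1 - a_0 = 0, so a_1 = 1.
 x^k (k >= 2): a_k - a_{k-1} - a_{k-2} = 0, i.e. a_k = a_{k-1} + a_{k-2}.
This is the Fibonacci-type recurrence shifted so that a_0 = a_1 = 1.
Iterating: a_0=1, a_1=1, a_2=2, a_3=3, a_4=5, a_5=8, a_6=13, a_7=21, a_8=34, a_9=55, ...
a_79 = 23416728348467685.

23416728348467685


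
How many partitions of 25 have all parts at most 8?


Using the generating function (1-x)^(-1)(1-x^2)^(-1)...(1-x^8)^(-1),
the coefficient of x^25 counts these restricted partitions.
Result = 1090

1090


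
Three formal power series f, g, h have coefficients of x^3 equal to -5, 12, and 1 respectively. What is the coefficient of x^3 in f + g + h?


Series addition is componentwise:
-5 + 12 + 1
= 8

8


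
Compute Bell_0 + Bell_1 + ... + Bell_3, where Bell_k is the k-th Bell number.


Recall Bell_k counts set partitions of a k-set (with Bell_0 = 1 by convention).
Bell_0 through Bell_3: 1, 1, 2, 5
Sum = 1 + 1 + 2 + 5 = 9.

9


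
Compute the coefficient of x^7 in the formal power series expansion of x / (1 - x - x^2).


Let f(x) = sum_{k>=0} a_k x^k. Multiplying f(x) * (1 - x - x^2) = x and matching coefficients gives a_0 = 0, a_1 = 1, and a_k = a_{k-1} + a_{k-2} for k >= 2. These are the Fibonacci numbers F_k.
Iterating from F_0 = 0, F_1 = 1:
F_0=0, F_1=1, F_2=1, F_3=2, F_4=3, F_5=5, F_6=8, F_7=13
F_7 = 13.

13


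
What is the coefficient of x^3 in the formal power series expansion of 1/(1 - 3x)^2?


The general identity 1/(1 - c x)^r = sum_{k>=0} c^k C(k + r - 1, r - 1) x^k follows by substituting y = c x into 1/(1 - y)^r = sum_{k>=0} C(k + r - 1, r - 1) y^k.
For c = 3, r = 2, k = 3:
3^3 * C(4, 1) = 27 * 4 = 108.

108


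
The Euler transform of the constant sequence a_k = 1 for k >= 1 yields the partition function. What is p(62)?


The Euler transform converts the sequence a_k = 1 into the number of integer partitions.
Using the recurrence or dynamic programming:
p(62) = 1300156

1300156


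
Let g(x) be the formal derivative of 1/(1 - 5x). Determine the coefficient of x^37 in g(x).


Differentiate termwise: d/dx sum_{k>=0} 5^k x^k = sum_{k>=1} k 5^k x^(k-1) = sum_{j>=0} (j+1) 5^(j+1) x^j.
Equivalently, d/dx [1/(1 - 5x)] = 5/(1 - 5x)^2.
For j = 37: 38 * 5^38 = 38 * 363797880709171295166015625 = 13824319466948509216308593750.

13824319466948509216308593750


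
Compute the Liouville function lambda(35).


The Liouville function is lambda(k) = (-1)^Omega(k), where Omega(k) counts the prime factors of k with multiplicity.
Factoring: 35 = 5 * 7, so Omega(35) = 2.
lambda(35) = (-1)^2 = 1.

1


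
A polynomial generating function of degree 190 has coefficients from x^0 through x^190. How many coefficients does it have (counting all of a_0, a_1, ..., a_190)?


A polynomial of degree 190 takes the form a_0 + a_1 x + ... + a_190 x^190.
The number of coefficients is 190 + 1 = 191.

191


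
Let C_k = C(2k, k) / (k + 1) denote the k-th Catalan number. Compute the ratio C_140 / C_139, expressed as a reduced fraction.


Using C_k = (2k)! / (k! (k+1)!), the ratio C_{k+1}/C_k simplifies to
C_{k+1}/C_k = [(2k+2)! / ((k+1)! (k+2)!)] * [k! (k+1)! / (2k)!]
 = (2k+2)(2k+1) / ((k+1)(k+2)) = 2(2k+1) / (k+2).
For k = 139: 2(2*139 + 1) / (139 + 2) = 558/141 = 186/47.

186/47


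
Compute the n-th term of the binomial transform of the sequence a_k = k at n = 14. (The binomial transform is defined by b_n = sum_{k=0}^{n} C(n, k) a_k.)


With a_k = k, b_n = sum_{k=0}^{n} C(n, k) k. Using k * C(n, k) = n * C(n-1, k-1) gives b_n = n * sum_{k>=1} C(n-1, k-1) = n * 2^(n-1).
For n = 14: 14 * 2^13 = 14 * 8192 = 114688.

114688


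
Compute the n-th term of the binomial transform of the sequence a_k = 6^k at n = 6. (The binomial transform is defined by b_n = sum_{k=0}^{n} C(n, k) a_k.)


With a_k = 6^k, b_n = sum_{k=0}^{n} C(n, k) 6^k = (1 + 6)^n by the binomial theorem.
For n = 6: (1 + 6)^6 = 7^6 = 117649.

117649


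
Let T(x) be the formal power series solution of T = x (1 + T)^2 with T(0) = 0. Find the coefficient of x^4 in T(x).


Apply the Lagrange inversion formula: if T = x * phi(T) with phi(t) = (1 + t)^2, then [x^n] T = (1/n) [t^(n-1)] phi(t)^n = (1/n) [t^(n-1)] (1 + t)^(2n) = (1/n) C(2n, n-1).
Using the identity C(2n, n-1) = C(2n, n) * n / (n+1), the unscaled factor equals C(2n, n) / (n+1) = C_n, the n-th Catalan number.
For n = 4: C_4 = C(8, 4) / 5 = 70/5 = 14 = 14.

14


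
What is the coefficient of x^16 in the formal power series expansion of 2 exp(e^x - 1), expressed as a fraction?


exp(e^x - 1) is the exponential generating function for the Bell numbers Bell_k: exp(e^x - 1) = sum_{k>=0} Bell_k x^k / k!.
So the coefficient of x^16 in 2 exp(e^x - 1) is 2 Bell_16 / 16!.
Computing: Bell_16 = 10480142147 and 16! = 20922789888000, giving
2 * 10480142147/20922789888000 = 10480142147/10461394944000.

10480142147/10461394944000


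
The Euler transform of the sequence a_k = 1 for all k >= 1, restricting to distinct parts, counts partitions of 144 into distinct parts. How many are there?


Partitions of 144 into distinct parts can be computed via generating function.
Product (1+x)(1+x^2)(1+x^3)...
The coefficient of x^144 = 12769602

12769602


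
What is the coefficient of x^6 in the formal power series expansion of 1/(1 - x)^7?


The expansion 1/(1 - x)^r = sum_{k>=0} C(k + r - 1, r - 1) x^k follows from the multiset / negative-binomial theorem (or from repeated differentiation of the geometric series).
For r = 7 and k = 6:
C(12, 6) = 479001600 / (720 * 720) = 924.

924


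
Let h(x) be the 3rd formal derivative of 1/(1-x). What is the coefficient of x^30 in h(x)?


Differentiating 3 times: d^3/dx^3 [1/(1-x)] = 3!/(1-x)^4.
The expansion 1/(1-x)^4 = sum_{k>=0} C(k+3, 3) x^k, so the coefficient of x^n in 3!/(1-x)^4 is 3! * C(n+3, 3).
For n = 30: 6 * C(33, 3) = 6 * 5456 = 32736

32736


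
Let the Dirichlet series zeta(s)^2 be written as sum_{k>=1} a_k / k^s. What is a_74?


The Dirichlet convolution of the constant function 1 with itself gives (1 * 1)(k) = sum_{d | k} 1 = d(k), the number of positive divisors of k.
Since zeta(s) = sum_{k>=1} 1/k^s, we have zeta(s)^2 = sum_{k>=1} d(k)/k^s, so a_k = d(k).
For k = 74: the divisors are 1, 2, 37, 74.
Count = 4.

4


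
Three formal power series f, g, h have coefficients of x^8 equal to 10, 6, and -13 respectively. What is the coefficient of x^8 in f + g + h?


Series addition is componentwise:
10 + 6 + -13
= 3

3


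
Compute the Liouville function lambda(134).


The Liouville function is lambda(k) = (-1)^Omega(k), where Omega(k) counts the prime factors of k with multiplicity.
Factoring: 134 = 2 * 67, so Omega(134) = 2.
lambda(134) = (-1)^2 = 1.

1
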